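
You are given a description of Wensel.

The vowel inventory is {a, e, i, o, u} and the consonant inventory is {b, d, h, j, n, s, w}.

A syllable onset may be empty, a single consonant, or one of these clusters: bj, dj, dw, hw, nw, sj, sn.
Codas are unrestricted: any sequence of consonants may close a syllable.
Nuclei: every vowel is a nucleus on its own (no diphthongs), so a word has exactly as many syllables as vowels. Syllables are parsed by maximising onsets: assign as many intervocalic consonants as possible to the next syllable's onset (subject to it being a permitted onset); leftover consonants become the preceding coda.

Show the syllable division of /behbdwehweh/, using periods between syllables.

The vowels are e, e, e — 3 nuclei, so 3 syllables.
V1 /e/ – V2 /e/: /hbdw/; trying suffixes from longest down, /dw/ is the first permitted one, so coda /hb/ | onset /dw/.
V2 /e/ – V3 /e/: /hw/ — entire cluster is a permitted onset → onset /hw/, coda ∅.

behb.dwe.hweh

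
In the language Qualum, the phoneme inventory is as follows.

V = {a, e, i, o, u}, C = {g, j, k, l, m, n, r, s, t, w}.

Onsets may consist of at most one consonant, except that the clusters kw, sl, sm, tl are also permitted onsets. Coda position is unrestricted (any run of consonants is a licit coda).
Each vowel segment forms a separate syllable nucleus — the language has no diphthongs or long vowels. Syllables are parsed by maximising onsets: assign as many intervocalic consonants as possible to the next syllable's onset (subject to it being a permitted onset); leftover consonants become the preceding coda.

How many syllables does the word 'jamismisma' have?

4

The vowels are a, i, i, a — 4 nuclei, so 4 syllables.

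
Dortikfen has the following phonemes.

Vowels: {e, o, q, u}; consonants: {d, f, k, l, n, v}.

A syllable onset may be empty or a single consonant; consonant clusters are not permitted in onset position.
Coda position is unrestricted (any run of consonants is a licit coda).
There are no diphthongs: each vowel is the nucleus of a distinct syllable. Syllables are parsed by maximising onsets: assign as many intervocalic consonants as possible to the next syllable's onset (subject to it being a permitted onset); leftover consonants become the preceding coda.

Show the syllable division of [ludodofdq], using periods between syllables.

lu.do.dof.dq

The vowels are u, o, o, q — 4 nuclei, so 4 syllables.
Between /u/ (V1) and /o/ (V2): /d/ is a single consonant, so it becomes the next onset.
Between /o/ (V2) and /o/ (V3): /d/ → onset of the next syllable (single consonants are always licit onsets).
Between /o/ (V3) and /q/ (V4): /fd/ splits as /f/ + /d/ (/d/ is the longest suffix that is a licit onset).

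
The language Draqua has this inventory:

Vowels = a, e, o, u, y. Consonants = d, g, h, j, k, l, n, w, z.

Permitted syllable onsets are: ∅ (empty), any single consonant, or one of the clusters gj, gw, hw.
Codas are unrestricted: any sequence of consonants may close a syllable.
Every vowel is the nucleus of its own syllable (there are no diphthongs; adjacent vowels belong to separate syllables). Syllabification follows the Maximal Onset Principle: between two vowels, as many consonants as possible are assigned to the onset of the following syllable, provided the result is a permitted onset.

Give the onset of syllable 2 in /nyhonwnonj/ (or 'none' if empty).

h

Nuclei (vowels): y, o, o → 3 syllables.
V1 /y/ – V2 /o/: just /h/ — single C goes to the following onset.
V2 /o/ – V3 /o/: /nwn/ — longest licit onset from the right is /n/, leaving /nw/ as coda.
Putting it together: ny.honw.nonj.
Syllable 2 is /honw/: onset /h/, nucleus /o/, coda /nw/.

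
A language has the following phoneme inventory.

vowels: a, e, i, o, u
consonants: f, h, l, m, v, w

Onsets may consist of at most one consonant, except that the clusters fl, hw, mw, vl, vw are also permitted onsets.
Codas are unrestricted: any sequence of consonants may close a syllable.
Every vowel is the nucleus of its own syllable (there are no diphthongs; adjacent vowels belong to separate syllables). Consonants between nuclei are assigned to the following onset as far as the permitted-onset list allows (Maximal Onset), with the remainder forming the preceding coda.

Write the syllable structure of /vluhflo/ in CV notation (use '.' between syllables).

The vowels are u, o — 2 nuclei, so 2 syllables.
/u…o/ gap (V1→V2): cluster /hfl/ — the longest permitted-onset suffix is /fl/; onset = /fl/, preceding coda = /h/.
Result: vluh.flo.
Mapping each syllable to C/V: /vluh/ → CCVC, /flo/ → CCV.

CCVC.CCV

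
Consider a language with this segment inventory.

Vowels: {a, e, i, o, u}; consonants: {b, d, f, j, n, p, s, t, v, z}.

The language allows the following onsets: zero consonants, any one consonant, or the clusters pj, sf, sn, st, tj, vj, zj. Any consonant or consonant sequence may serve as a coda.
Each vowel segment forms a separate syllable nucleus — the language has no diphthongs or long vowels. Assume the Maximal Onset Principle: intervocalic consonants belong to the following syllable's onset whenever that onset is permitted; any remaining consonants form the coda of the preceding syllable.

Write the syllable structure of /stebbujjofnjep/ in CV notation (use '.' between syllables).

CCVC.CVC.CVCC.CVC

Vowels present: e, u, o, e; each is a nucleus, giving 4 syllables.
Between /e/ (V1) and /u/ (V2): /bb/ splits as /b/ + /b/ (/b/ is the longest suffix that is a licit onset).
Between /u/ (V2) and /o/ (V3): /jj/ splits as /j/ + /j/ (/j/ is the longest suffix that is a licit onset).
Between /o/ (V3) and /e/ (V4): /fnj/ splits as /fn/ + /j/ (/j/ is the longest suffix that is a licit onset).
So the parse is steb.buj.jofn.jep.
Mapping each syllable to C/V: /steb/ → CCVC, /buj/ → CVC, /jofn/ → CVCC, /jep/ → CVC.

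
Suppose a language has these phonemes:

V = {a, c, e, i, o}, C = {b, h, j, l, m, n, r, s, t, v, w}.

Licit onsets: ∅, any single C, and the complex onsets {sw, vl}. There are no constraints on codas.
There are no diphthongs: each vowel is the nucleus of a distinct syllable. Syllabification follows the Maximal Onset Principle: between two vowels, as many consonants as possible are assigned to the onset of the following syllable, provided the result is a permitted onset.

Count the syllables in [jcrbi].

2

Vowels present: c, i; each is a nucleus, giving 2 syllables.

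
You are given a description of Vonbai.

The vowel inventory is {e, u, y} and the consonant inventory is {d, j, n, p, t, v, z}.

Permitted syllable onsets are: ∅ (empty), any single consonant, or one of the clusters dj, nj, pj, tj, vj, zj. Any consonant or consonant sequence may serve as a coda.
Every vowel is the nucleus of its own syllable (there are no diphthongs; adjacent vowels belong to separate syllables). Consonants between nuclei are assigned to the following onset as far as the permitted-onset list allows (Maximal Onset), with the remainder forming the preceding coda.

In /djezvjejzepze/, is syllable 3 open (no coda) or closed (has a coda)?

Nuclei (vowels): e, e, e, e → 4 syllables.
V1 /e/ – V2 /e/: cluster /zvj/ — the longest permitted-onset suffix is /vj/; onset = /vj/, preceding coda = /z/.
V2 /e/ – V3 /e/: /jz/ — longest licit onset from the right is /z/, leaving /j/ as coda.
V3 /e/ – V4 /e/: /pz/ — longest licit onset from the right is /z/, leaving /p/ as coda.
Syllabification: djez.vjej.zep.ze.
Syllable 3 is /zep/ with coda /p/, so it is closed.

closed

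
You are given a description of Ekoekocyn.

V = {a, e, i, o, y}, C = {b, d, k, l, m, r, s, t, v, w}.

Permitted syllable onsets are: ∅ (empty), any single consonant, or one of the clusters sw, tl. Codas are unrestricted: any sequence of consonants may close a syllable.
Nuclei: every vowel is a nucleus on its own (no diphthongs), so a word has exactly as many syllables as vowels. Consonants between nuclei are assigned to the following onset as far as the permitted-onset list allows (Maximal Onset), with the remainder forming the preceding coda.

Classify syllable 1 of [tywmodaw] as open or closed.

The vowels are y, o, a — 3 nuclei, so 3 syllables.
V1 /y/ – V2 /o/: /wm/ — longest licit onset from the right is /m/, leaving /w/ as coda.
V2 /o/ – V3 /a/: just /d/ — single C goes to the following onset.
Result: tyw.mo.daw.
Syllable 1 is /tyw/ with coda /w/, so it is closed.

closed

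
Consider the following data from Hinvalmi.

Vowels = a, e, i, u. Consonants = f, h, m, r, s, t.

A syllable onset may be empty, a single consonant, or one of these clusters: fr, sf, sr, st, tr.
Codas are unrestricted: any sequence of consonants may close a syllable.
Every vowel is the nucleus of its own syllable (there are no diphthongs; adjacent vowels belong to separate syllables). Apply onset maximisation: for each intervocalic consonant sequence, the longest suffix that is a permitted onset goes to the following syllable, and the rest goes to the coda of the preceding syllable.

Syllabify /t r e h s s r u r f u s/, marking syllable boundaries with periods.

trehs.srur.fus

The vowels are e, u, u — 3 nuclei, so 3 syllables.
σ1/σ2 boundary: /hssr/; trying suffixes from longest down, /sr/ is the first permitted one, so coda /hs/ | onset /sr/.
σ2/σ3 boundary: /rf/ splits as /r/ + /f/ (/f/ is the longest suffix that is a licit onset).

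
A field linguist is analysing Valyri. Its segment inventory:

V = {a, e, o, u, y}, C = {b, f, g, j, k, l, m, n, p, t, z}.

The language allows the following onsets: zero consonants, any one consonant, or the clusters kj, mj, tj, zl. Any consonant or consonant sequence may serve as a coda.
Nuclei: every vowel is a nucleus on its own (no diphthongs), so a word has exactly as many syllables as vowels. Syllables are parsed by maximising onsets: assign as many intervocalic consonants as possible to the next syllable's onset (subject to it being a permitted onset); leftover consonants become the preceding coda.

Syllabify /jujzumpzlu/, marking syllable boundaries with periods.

juj.zump.zlu

The vowels are u, u, u — 3 nuclei, so 3 syllables.
/u…u/ gap (V1→V2): /jz/ — longest licit onset from the right is /z/, leaving /j/ as coda.
/u…u/ gap (V2→V3): cluster /mpzl/ — the longest permitted-onset suffix is /zl/; onset = /zl/, preceding coda = /mp/.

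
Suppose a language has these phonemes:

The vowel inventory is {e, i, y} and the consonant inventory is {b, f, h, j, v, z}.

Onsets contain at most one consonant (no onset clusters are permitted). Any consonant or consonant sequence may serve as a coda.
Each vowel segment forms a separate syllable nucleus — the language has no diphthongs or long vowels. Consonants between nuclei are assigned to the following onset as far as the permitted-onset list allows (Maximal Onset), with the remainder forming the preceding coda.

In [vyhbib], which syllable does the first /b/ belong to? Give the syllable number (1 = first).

2

Nuclei (vowels): y, i → 2 syllables.
σ1/σ2 boundary: /hb/ — longest licit onset from the right is /b/, leaving /h/ as coda.
Syllabification: vyh.bib.
The first /b/ is in the onset of syllable 2 (/bib/).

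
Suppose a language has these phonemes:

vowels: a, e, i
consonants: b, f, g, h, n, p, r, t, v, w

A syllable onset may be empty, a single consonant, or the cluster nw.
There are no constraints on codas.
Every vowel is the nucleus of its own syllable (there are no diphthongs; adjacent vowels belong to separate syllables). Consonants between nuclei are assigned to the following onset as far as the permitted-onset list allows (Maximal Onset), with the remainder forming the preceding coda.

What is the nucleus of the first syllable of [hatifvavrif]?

a

Nuclei (vowels): a, i, a, i → 4 syllables.
The first nucleus (vowel 1 from the left) is /a/.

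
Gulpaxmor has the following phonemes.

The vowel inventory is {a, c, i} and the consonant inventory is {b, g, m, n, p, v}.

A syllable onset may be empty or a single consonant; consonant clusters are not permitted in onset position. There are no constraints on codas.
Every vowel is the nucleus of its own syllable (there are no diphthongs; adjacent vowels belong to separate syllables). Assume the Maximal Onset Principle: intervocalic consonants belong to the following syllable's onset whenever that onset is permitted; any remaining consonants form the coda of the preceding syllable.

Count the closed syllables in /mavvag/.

2

Vowels present: a, a; each is a nucleus, giving 2 syllables.
Between /a/ (V1) and /a/ (V2): /vv/ — longest licit onset from the right is /v/, leaving /v/ as coda.
Syllabification: mav.vag.
Classifying each syllable: /mav/ (closed), /vag/ (closed).
Closed syllables: 2.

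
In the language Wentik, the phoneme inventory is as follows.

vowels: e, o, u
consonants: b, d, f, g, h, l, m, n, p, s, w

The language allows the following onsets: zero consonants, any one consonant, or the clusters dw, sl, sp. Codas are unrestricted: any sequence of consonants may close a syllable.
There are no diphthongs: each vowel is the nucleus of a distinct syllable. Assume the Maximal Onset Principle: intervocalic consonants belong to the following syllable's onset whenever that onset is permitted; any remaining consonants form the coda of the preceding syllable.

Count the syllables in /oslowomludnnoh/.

The vowels are o, o, o, u, o — 5 nuclei, so 5 syllables.

5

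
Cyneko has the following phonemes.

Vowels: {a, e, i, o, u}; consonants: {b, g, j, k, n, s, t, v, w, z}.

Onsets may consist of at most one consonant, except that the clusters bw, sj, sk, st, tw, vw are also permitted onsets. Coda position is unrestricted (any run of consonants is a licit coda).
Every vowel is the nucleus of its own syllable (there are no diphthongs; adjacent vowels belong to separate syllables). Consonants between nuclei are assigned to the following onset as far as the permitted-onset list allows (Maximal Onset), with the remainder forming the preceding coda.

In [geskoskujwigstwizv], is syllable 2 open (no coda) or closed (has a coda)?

Vowels present: e, o, u, i, i; each is a nucleus, giving 5 syllables.
V1 /e/ – V2 /o/: /sk/ is a licit onset in full, so it all attaches to the next syllable.
V2 /o/ – V3 /u/: /sk/ — entire cluster is a permitted onset → onset /sk/, coda ∅.
V3 /u/ – V4 /i/: /jw/ splits as /j/ + /w/ (/w/ is the longest suffix that is a licit onset).
V4 /i/ – V5 /i/: /gstw/ — longest licit onset from the right is /tw/, leaving /gs/ as coda.
Syllabification: ge.sko.skuj.wigs.twizv.
Syllable 2 is /sko/; it ends in its nucleus with no coda, so it is open.

open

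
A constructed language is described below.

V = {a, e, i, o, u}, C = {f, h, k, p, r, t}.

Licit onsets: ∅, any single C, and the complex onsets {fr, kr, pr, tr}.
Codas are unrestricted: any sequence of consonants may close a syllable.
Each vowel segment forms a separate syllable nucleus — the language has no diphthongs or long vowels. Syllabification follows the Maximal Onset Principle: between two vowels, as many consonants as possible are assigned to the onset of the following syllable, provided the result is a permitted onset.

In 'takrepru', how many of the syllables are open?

Nuclei (vowels): a, e, u → 3 syllables.
Between /a/ (V1) and /e/ (V2): cluster /kr/ — /kr/ is itself a permitted onset, so the whole cluster goes right; preceding coda = ∅.
Between /e/ (V2) and /u/ (V3): cluster /pr/ — /pr/ is itself a permitted onset, so the whole cluster goes right; preceding coda = ∅.
Syllabification: ta.kre.pru.
Classifying each syllable: /ta/ (open), /kre/ (open), /pru/ (open).
Open syllables: 3.

3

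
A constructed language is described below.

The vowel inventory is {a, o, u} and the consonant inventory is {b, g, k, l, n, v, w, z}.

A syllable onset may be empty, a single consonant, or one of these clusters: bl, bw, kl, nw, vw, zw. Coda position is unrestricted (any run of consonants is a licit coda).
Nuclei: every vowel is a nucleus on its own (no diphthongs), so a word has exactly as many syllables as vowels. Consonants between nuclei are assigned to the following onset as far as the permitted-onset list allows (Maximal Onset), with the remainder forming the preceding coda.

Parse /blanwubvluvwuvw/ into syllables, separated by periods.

Vowels present: a, u, u, u; each is a nucleus, giving 4 syllables.
σ1/σ2 boundary: cluster /nw/ — /nw/ is itself a permitted onset, so the whole cluster goes right; preceding coda = ∅.
σ2/σ3 boundary: cluster /bvl/ — the longest permitted-onset suffix is /l/; onset = /l/, preceding coda = /bv/.
σ3/σ4 boundary: cluster /vw/ — /vw/ is itself a permitted onset, so the whole cluster goes right; preceding coda = ∅.

bla.nwubv.lu.vwuvw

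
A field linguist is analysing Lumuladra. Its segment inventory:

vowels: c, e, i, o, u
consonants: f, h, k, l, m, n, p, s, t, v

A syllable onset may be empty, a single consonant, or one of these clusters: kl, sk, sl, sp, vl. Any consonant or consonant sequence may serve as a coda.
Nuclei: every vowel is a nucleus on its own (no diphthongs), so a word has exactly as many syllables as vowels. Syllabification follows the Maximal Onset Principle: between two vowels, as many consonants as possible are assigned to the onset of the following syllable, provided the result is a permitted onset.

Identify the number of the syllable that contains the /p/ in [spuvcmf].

The vowels are u, c — 2 nuclei, so 2 syllables.
V1 /u/ – V2 /c/: just /v/ — single C goes to the following onset.
Result: spu.vcmf.
The /p/ is in the onset of syllable 1 (/spu/).

1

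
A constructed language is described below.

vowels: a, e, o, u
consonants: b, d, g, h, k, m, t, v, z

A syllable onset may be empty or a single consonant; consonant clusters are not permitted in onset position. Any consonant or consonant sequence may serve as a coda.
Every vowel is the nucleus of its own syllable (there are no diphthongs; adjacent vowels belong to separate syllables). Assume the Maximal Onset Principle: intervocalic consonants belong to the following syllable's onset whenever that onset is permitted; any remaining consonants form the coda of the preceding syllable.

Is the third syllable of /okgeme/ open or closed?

Vowels present: o, e, e; each is a nucleus, giving 3 syllables.
V1 /o/ – V2 /e/: /kg/ — longest licit onset from the right is /g/, leaving /k/ as coda.
V2 /e/ – V3 /e/: /m/ is a single consonant, so it becomes the next onset.
Syllabification: ok.ge.me.
Syllable 3 is /me/; it ends in its nucleus with no coda, so it is open.

open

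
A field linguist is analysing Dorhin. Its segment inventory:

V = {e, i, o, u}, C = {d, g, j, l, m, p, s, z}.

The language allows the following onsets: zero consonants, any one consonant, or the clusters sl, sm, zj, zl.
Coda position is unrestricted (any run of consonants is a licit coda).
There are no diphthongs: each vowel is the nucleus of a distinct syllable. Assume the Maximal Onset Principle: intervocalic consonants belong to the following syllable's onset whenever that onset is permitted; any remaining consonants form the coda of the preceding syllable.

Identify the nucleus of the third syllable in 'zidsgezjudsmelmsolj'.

Vowels present: i, e, u, e, o; each is a nucleus, giving 5 syllables.
The third nucleus (vowel 3 from the left) is /u/.

u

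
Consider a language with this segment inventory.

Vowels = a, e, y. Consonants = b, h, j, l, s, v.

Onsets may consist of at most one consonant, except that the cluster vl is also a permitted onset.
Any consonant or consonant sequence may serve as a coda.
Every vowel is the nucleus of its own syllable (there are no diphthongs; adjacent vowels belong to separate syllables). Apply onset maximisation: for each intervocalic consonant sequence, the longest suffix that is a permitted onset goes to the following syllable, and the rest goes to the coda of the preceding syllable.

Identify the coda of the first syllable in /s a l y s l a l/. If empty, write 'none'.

Nuclei (vowels): a, y, a → 3 syllables.
Between /a/ (V1) and /y/ (V2): /l/ is a single consonant, so it becomes the next onset.
Between /y/ (V2) and /a/ (V3): cluster /sl/ — the longest permitted-onset suffix is /l/; onset = /l/, preceding coda = /s/.
Syllabification: sa.lys.lal.
Syllable 1 is /sa/: onset /s/, nucleus /a/, coda ∅.

none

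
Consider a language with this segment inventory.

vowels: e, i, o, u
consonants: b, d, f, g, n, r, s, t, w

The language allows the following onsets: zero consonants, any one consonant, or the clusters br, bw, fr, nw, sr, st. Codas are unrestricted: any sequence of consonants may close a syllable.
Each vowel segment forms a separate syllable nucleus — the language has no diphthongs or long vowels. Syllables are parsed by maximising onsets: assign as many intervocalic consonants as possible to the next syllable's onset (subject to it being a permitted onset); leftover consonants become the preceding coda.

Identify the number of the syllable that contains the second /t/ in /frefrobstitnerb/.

Vowels present: e, o, i, e; each is a nucleus, giving 4 syllables.
/e…o/ gap (V1→V2): /fr/ is a licit onset in full, so it all attaches to the next syllable.
/o…i/ gap (V2→V3): /bst/ — longest licit onset from the right is /st/, leaving /b/ as coda.
/i…e/ gap (V3→V4): /tn/; trying suffixes from longest down, /n/ is the first permitted one, so coda /t/ | onset /n/.
Putting it together: fre.frob.stit.nerb.
The second /t/ is in the coda of syllable 3 (/stit/).

3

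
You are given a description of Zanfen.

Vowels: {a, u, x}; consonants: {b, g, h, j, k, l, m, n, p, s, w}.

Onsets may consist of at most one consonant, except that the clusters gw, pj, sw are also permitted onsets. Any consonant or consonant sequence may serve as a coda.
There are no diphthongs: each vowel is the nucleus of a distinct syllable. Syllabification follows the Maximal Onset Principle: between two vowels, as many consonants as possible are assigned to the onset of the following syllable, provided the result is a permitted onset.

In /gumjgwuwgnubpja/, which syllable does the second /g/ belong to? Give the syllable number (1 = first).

2

Nuclei (vowels): u, u, u, a → 4 syllables.
σ1/σ2 boundary: /mjgw/ — longest licit onset from the right is /gw/, leaving /mj/ as coda.
σ2/σ3 boundary: /wgn/ splits as /wg/ + /n/ (/n/ is the longest suffix that is a licit onset).
σ3/σ4 boundary: cluster /bpj/ — the longest permitted-onset suffix is /pj/; onset = /pj/, preceding coda = /b/.
Putting it together: gumj.gwuwg.nub.pja.
The second /g/ is in the onset of syllable 2 (/gwuwg/).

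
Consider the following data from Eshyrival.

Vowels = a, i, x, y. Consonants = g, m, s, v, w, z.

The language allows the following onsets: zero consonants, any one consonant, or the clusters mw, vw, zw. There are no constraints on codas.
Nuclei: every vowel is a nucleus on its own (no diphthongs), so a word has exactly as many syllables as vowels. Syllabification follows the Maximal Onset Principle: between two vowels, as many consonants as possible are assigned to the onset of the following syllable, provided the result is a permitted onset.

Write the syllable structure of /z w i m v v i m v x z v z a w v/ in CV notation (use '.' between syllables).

The vowels are i, i, x, a — 4 nuclei, so 4 syllables.
σ1/σ2 boundary: /mvv/ — longest licit onset from the right is /v/, leaving /mv/ as coda.
σ2/σ3 boundary: cluster /mv/ — the longest permitted-onset suffix is /v/; onset = /v/, preceding coda = /m/.
σ3/σ4 boundary: /zvz/; trying suffixes from longest down, /z/ is the first permitted one, so coda /zv/ | onset /z/.
Result: zwimv.vim.vxzv.zawv.
Mapping each syllable to C/V: /zwimv/ → CCVCC, /vim/ → CVC, /vxzv/ → CVCC, /zawv/ → CVCC.

CCVCC.CVC.CVCC.CVCC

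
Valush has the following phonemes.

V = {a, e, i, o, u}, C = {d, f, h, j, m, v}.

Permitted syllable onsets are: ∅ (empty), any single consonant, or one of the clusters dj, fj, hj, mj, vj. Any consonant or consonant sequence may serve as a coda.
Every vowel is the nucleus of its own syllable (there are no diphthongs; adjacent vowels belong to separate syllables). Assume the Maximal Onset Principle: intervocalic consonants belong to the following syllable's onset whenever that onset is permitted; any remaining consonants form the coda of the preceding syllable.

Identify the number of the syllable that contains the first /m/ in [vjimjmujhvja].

1

The vowels are i, u, a — 3 nuclei, so 3 syllables.
σ1/σ2 boundary: /mjm/; trying suffixes from longest down, /m/ is the first permitted one, so coda /mj/ | onset /m/.
σ2/σ3 boundary: /jhvj/ splits as /jh/ + /vj/ (/vj/ is the longest suffix that is a licit onset).
Result: vjimj.mujh.vja.
The first /m/ is in the coda of syllable 1 (/vjimj/).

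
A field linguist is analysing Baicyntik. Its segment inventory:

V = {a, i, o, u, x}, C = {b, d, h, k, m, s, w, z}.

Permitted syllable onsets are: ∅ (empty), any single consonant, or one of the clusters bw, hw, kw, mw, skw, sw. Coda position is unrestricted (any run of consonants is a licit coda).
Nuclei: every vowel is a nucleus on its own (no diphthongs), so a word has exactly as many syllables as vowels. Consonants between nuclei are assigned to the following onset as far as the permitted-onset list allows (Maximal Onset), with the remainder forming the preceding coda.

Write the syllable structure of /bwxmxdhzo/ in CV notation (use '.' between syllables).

CCV.CVCC.CV

Vowels present: x, x, o; each is a nucleus, giving 3 syllables.
/x…x/ gap (V1→V2): /m/ → onset of the next syllable (single consonants are always licit onsets).
/x…o/ gap (V2→V3): /dhz/ — longest licit onset from the right is /z/, leaving /dh/ as coda.
So the parse is bwx.mxdh.zo.
Mapping each syllable to C/V: /bwx/ → CCV, /mxdh/ → CVCC, /zo/ → CV.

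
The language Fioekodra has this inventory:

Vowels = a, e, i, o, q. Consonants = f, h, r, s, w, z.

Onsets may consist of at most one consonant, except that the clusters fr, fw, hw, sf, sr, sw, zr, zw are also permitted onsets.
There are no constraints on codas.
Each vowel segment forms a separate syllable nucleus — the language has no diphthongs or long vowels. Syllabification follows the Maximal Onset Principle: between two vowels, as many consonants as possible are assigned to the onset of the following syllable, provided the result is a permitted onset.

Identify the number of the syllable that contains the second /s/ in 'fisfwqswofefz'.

3

Vowels present: i, q, o, e; each is a nucleus, giving 4 syllables.
σ1/σ2 boundary: cluster /sfw/ — the longest permitted-onset suffix is /fw/; onset = /fw/, preceding coda = /s/.
σ2/σ3 boundary: /sw/ — entire cluster is a permitted onset → onset /sw/, coda ∅.
σ3/σ4 boundary: /f/ is a single consonant, so it becomes the next onset.
Putting it together: fis.fwq.swo.fefz.
The second /s/ is in the onset of syllable 3 (/swo/).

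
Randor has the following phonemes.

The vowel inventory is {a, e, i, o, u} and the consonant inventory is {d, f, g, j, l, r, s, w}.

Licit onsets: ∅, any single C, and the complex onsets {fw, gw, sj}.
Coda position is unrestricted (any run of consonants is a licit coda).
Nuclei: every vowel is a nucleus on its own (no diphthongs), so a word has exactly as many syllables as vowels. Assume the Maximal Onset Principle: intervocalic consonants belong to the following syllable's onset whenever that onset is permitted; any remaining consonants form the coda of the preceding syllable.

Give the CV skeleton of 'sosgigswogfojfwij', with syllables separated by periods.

The vowels are o, i, o, o, i — 5 nuclei, so 5 syllables.
V1 /o/ – V2 /i/: /sg/ splits as /s/ + /g/ (/g/ is the longest suffix that is a licit onset).
V2 /i/ – V3 /o/: /gsw/ — longest licit onset from the right is /w/, leaving /gs/ as coda.
V3 /o/ – V4 /o/: /gf/ — longest licit onset from the right is /f/, leaving /g/ as coda.
V4 /o/ – V5 /i/: /jfw/ splits as /j/ + /fw/ (/fw/ is the longest suffix that is a licit onset).
So the parse is sos.gigs.wog.foj.fwij.
Mapping each syllable to C/V: /sos/ → CVC, /gigs/ → CVCC, /wog/ → CVC, /foj/ → CVC, /fwij/ → CCVC.

CVC.CVCC.CVC.CVC.CCVC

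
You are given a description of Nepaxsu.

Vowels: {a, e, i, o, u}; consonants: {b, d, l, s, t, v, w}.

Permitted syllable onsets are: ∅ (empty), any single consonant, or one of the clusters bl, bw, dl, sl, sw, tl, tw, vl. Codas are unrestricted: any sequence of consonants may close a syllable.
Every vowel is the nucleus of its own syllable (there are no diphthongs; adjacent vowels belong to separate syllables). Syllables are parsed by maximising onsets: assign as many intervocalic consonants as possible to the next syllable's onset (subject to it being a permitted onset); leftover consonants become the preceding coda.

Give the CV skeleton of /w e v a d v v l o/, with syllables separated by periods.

CV.CVCC.CCV

The vowels are e, a, o — 3 nuclei, so 3 syllables.
/e…a/ gap (V1→V2): /v/ → onset of the next syllable (single consonants are always licit onsets).
/a…o/ gap (V2→V3): cluster /dvvl/ — the longest permitted-onset suffix is /vl/; onset = /vl/, preceding coda = /dv/.
Result: we.vadv.vlo.
Mapping each syllable to C/V: /we/ → CV, /vadv/ → CVCC, /vlo/ → CCV.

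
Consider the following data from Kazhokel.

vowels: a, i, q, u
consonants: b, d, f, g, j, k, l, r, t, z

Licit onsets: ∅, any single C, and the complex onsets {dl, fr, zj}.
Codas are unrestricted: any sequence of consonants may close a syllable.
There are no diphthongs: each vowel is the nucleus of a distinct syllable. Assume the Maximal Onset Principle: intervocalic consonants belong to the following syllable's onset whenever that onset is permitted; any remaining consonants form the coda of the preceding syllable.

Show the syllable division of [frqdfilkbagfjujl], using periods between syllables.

Nuclei (vowels): q, i, a, u → 4 syllables.
V1 /q/ – V2 /i/: /df/ — longest licit onset from the right is /f/, leaving /d/ as coda.
V2 /i/ – V3 /a/: /lkb/ splits as /lk/ + /b/ (/b/ is the longest suffix that is a licit onset).
V3 /a/ – V4 /u/: /gfj/; trying suffixes from longest down, /j/ is the first permitted one, so coda /gf/ | onset /j/.

frqd.filk.bagf.jujl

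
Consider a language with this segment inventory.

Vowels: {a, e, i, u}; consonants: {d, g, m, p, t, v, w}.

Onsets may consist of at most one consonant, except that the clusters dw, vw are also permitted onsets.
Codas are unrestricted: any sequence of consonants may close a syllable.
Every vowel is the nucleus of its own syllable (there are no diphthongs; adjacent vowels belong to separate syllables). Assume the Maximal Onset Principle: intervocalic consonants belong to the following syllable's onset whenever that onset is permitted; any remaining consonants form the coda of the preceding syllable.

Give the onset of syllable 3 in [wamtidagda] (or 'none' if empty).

d

Vowels present: a, i, a, a; each is a nucleus, giving 4 syllables.
V1 /a/ – V2 /i/: /mt/; trying suffixes from longest down, /t/ is the first permitted one, so coda /m/ | onset /t/.
V2 /i/ – V3 /a/: /d/ → onset of the next syllable (single consonants are always licit onsets).
V3 /a/ – V4 /a/: /gd/ splits as /g/ + /d/ (/d/ is the longest suffix that is a licit onset).
Result: wam.ti.dag.da.
Syllable 3 is /dag/: onset /d/, nucleus /a/, coda /g/.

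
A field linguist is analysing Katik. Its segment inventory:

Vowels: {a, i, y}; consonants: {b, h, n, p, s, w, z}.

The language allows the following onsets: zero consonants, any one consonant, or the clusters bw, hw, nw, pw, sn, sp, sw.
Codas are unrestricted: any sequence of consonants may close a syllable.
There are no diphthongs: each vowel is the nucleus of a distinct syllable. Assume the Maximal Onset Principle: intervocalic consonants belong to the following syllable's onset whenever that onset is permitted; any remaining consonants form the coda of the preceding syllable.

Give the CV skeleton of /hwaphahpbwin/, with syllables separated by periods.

Nuclei (vowels): a, a, i → 3 syllables.
σ1/σ2 boundary: cluster /ph/ — the longest permitted-onset suffix is /h/; onset = /h/, preceding coda = /p/.
σ2/σ3 boundary: /hpbw/ splits as /hp/ + /bw/ (/bw/ is the longest suffix that is a licit onset).
Putting it together: hwap.hahp.bwin.
Mapping each syllable to C/V: /hwap/ → CCVC, /hahp/ → CVCC, /bwin/ → CCVC.

CCVC.CVCC.CCVC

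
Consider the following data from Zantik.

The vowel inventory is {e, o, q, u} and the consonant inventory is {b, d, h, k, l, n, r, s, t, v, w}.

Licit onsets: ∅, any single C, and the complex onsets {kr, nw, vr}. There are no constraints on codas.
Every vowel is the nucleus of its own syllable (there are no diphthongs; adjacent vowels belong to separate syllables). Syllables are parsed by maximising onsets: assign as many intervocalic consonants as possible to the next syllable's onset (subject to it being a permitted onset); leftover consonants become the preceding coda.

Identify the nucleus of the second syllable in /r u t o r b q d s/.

o

Nuclei (vowels): u, o, q → 3 syllables.
The second nucleus (vowel 2 from the left) is /o/.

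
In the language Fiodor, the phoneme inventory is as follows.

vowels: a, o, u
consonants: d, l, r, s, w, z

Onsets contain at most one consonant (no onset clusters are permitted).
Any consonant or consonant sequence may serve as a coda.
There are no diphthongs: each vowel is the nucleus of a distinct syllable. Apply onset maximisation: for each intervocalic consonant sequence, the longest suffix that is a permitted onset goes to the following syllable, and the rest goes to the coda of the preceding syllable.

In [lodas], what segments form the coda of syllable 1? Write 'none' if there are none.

The vowels are o, a — 2 nuclei, so 2 syllables.
Between /o/ (V1) and /a/ (V2): /d/ is a single consonant, so it becomes the next onset.
So the parse is lo.das.
Syllable 1 is /lo/: onset /l/, nucleus /o/, coda ∅.

none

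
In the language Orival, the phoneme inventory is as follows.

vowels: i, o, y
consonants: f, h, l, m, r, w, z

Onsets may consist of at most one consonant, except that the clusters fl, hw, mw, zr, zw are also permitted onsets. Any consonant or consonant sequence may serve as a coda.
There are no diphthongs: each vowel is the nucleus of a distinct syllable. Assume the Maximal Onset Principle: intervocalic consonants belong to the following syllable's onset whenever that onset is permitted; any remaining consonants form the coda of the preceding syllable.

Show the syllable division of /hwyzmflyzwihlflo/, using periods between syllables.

hwyzm.fly.zwihl.flo

Vowels present: y, y, i, o; each is a nucleus, giving 4 syllables.
Between /y/ (V1) and /y/ (V2): /zmfl/ — longest licit onset from the right is /fl/, leaving /zm/ as coda.
Between /y/ (V2) and /i/ (V3): /zw/ — entire cluster is a permitted onset → onset /zw/, coda ∅.
Between /i/ (V3) and /o/ (V4): /hlfl/ — longest licit onset from the right is /fl/, leaving /hl/ as coda.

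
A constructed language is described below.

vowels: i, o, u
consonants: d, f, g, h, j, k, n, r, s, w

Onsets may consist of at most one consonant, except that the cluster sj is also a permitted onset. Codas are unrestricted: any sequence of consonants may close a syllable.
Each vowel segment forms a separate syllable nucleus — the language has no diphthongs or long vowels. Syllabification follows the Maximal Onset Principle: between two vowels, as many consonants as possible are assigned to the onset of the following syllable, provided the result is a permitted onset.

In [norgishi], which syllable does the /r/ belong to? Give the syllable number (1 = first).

The vowels are o, i, i — 3 nuclei, so 3 syllables.
V1 /o/ – V2 /i/: cluster /rg/ — the longest permitted-onset suffix is /g/; onset = /g/, preceding coda = /r/.
V2 /i/ – V3 /i/: /sh/; trying suffixes from longest down, /h/ is the first permitted one, so coda /s/ | onset /h/.
So the parse is nor.gis.hi.
The /r/ is in the coda of syllable 1 (/nor/).

1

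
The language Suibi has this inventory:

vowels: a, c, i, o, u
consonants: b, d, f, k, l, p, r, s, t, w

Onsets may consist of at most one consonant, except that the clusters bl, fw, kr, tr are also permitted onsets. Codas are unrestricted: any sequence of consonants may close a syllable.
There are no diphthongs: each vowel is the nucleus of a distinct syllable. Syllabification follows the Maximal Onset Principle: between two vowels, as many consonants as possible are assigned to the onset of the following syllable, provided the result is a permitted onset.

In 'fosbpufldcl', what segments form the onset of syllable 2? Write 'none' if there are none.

Nuclei (vowels): o, u, c → 3 syllables.
σ1/σ2 boundary: /sbp/; trying suffixes from longest down, /p/ is the first permitted one, so coda /sb/ | onset /p/.
σ2/σ3 boundary: /fld/ — longest licit onset from the right is /d/, leaving /fl/ as coda.
Syllabification: fosb.pufl.dcl.
Syllable 2 is /pufl/: onset /p/, nucleus /u/, coda /fl/.

p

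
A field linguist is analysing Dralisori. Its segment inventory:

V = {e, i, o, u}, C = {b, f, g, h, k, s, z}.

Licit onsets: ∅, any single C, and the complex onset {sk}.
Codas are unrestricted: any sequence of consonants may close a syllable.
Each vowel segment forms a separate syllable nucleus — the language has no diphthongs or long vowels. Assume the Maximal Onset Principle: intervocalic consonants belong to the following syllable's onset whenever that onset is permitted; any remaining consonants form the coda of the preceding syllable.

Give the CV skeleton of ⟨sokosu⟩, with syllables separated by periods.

The vowels are o, o, u — 3 nuclei, so 3 syllables.
/o…o/ gap (V1→V2): /k/ is a single consonant, so it becomes the next onset.
/o…u/ gap (V2→V3): /s/ is a single consonant, so it becomes the next onset.
So the parse is so.ko.su.
Mapping each syllable to C/V: /so/ → CV, /ko/ → CV, /su/ → CV.

CV.CV.CV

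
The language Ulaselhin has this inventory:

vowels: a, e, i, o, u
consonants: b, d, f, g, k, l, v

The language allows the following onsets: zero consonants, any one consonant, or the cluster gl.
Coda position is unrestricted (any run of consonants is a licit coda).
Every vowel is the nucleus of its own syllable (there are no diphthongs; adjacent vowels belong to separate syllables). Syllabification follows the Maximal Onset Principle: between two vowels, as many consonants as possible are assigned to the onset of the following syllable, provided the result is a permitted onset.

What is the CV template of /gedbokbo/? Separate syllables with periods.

Nuclei (vowels): e, o, o → 3 syllables.
V1 /e/ – V2 /o/: /db/; trying suffixes from longest down, /b/ is the first permitted one, so coda /d/ | onset /b/.
V2 /o/ – V3 /o/: cluster /kb/ — the longest permitted-onset suffix is /b/; onset = /b/, preceding coda = /k/.
Syllabification: ged.bok.bo.
Mapping each syllable to C/V: /ged/ → CVC, /bok/ → CVC, /bo/ → CV.

CVC.CVC.CV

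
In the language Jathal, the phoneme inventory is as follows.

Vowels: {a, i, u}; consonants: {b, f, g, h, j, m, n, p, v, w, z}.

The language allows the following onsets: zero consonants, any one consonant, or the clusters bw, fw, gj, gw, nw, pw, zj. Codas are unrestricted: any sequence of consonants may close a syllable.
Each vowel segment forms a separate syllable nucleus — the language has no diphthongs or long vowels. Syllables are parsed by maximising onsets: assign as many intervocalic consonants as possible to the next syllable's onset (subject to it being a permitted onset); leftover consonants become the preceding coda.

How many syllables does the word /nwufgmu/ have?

Nuclei (vowels): u, u → 2 syllables.

2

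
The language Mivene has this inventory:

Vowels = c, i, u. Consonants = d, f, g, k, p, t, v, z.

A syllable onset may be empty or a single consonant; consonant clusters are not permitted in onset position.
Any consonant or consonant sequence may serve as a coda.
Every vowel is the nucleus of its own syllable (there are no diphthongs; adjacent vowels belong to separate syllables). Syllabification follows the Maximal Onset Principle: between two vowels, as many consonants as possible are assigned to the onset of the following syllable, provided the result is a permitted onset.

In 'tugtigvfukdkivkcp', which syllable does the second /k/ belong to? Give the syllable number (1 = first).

Vowels present: u, i, u, i, c; each is a nucleus, giving 5 syllables.
V1 /u/ – V2 /i/: /gt/ — longest licit onset from the right is /t/, leaving /g/ as coda.
V2 /i/ – V3 /u/: cluster /gvf/ — the longest permitted-onset suffix is /f/; onset = /f/, preceding coda = /gv/.
V3 /u/ – V4 /i/: /kdk/ — longest licit onset from the right is /k/, leaving /kd/ as coda.
V4 /i/ – V5 /c/: cluster /vk/ — the longest permitted-onset suffix is /k/; onset = /k/, preceding coda = /v/.
Putting it together: tug.tigv.fukd.kiv.kcp.
The second /k/ is in the onset of syllable 4 (/kiv/).

4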